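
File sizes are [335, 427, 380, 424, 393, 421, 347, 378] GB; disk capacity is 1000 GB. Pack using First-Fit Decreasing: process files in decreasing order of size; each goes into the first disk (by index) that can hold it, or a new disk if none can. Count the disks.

Sorted descending: 427, 424, 421, 393, 380, 378, 347, 335.
Put 427 GB in disk 1; 573 GB remain.
Put 424 GB in disk 1; 149 GB remain.
Put 421 GB in disk 2; 579 GB remain.
Put 393 GB in disk 2; 186 GB remain.
Put 380 GB in disk 3; 620 GB remain.
Put 378 GB in disk 3; 242 GB remain.
Put 347 GB in disk 4; 653 GB remain.
Put 335 GB in disk 4; 318 GB remain.
Final disks: [427,424] [421,393] [380,378] [347,335].

4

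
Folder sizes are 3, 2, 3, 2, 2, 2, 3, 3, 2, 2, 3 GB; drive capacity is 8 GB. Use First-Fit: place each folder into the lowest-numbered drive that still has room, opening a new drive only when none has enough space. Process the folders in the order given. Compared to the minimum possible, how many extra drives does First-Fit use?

0

First-Fit: [3,2,3] [2,2,2,2] [3,3,2] [3] → 4 drives.
Total size 27 GB; any packing needs at least ⌈27/8⌉ = 4 drives.
So 4 is already optimal.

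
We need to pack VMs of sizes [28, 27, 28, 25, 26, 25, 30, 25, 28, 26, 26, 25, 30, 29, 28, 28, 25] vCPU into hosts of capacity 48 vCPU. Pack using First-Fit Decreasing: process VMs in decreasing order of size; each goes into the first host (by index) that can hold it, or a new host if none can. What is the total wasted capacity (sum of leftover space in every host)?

Sorted descending: 30, 30, 29, 28, 28, 28, 28, 28, 27, 26, 26, 26, 25, 25, 25, 25, 25.
30 vCPU → host 1 (remaining 18 vCPU)
30 vCPU → host 2 (remaining 18 vCPU)
29 vCPU → host 3 (remaining 19 vCPU)
28 vCPU → host 4 (remaining 20 vCPU)
28 vCPU → host 5 (remaining 20 vCPU)
28 vCPU → host 6 (remaining 20 vCPU)
28 vCPU → host 7 (remaining 20 vCPU)
28 vCPU → host 8 (remaining 20 vCPU)
27 vCPU → host 9 (remaining 21 vCPU)
26 vCPU → host 10 (remaining 22 vCPU)
26 vCPU → host 11 (remaining 22 vCPU)
26 vCPU → host 12 (remaining 22 vCPU)
25 vCPU → host 13 (remaining 23 vCPU)
25 vCPU → host 14 (remaining 23 vCPU)
25 vCPU → host 15 (remaining 23 vCPU)
25 vCPU → host 16 (remaining 23 vCPU)
25 vCPU → host 17 (remaining 23 vCPU)
17 hosts × 48 vCPU = 816 vCPU; used 459 vCPU; unused 357 vCPU.

357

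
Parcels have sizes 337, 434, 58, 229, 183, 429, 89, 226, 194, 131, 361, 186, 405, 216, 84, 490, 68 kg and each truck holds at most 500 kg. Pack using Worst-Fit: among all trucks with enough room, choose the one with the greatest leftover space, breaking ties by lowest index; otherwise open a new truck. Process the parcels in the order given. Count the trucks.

9

Put 337 kg in truck 1; 163 kg remain.
Put 434 kg in truck 2; 66 kg remain.
Put 58 kg in truck 1; 105 kg remain.
Put 229 kg in truck 3; 271 kg remain.
Put 183 kg in truck 3; 88 kg remain.
Put 429 kg in truck 4; 71 kg remain.
Put 89 kg in truck 1; 16 kg remain.
Put 226 kg in truck 5; 274 kg remain.
Put 194 kg in truck 5; 80 kg remain.
Put 131 kg in truck 6; 369 kg remain.
Put 361 kg in truck 6; 8 kg remain.
Put 186 kg in truck 7; 314 kg remain.
Put 405 kg in truck 8; 95 kg remain.
Put 216 kg in truck 7; 98 kg remain.
Put 84 kg in truck 7; 14 kg remain.
Put 490 kg in truck 9; 10 kg remain.
Put 68 kg in truck 8; 27 kg remain.
Final trucks: [337,58,89] [434] [229,183] [429] [226,194] [131,361] [186,216,84] [405,68] [490].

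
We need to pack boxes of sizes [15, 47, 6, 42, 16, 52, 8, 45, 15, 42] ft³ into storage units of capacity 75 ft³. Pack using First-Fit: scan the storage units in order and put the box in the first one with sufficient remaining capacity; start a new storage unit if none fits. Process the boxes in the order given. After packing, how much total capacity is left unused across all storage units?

87

storage unit 1: place 15 ft³, 60 ft³ left
storage unit 1: place 47 ft³, 13 ft³ left
storage unit 1: place 6 ft³, 7 ft³ left
storage unit 2: place 42 ft³, 33 ft³ left
storage unit 2: place 16 ft³, 17 ft³ left
storage unit 3: place 52 ft³, 23 ft³ left
storage unit 2: place 8 ft³, 9 ft³ left
storage unit 4: place 45 ft³, 30 ft³ left
storage unit 3: place 15 ft³, 8 ft³ left
storage unit 5: place 42 ft³, 33 ft³ left
5 storage units × 75 ft³ = 375 ft³; used 288 ft³; unused 87 ft³.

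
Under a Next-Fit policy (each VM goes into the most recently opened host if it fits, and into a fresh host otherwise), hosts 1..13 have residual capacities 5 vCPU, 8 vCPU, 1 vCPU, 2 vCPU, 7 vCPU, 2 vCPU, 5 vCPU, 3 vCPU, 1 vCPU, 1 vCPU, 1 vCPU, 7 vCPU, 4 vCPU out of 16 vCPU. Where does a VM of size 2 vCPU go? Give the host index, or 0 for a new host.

Next-Fit only looks at host 13, which has 4 vCPU free.
2 vCPU fits there.

13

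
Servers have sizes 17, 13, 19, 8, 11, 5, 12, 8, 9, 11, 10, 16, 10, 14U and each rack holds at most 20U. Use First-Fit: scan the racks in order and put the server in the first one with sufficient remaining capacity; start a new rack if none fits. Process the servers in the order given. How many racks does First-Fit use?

rack 1: place 17U, 3U left
rack 2: place 13U, 7U left
rack 3: place 19U, 1U left
rack 4: place 8U, 12U left
rack 4: place 11U, 1U left
rack 2: place 5U, 2U left
rack 5: place 12U, 8U left
rack 5: place 8U, 0U left
rack 6: place 9U, 11U left
rack 6: place 11U, 0U left
rack 7: place 10U, 10U left
rack 8: place 16U, 4U left
rack 7: place 10U, 0U left
rack 9: place 14U, 6U left
Final racks: [17] [13,5] [19] [8,11] [12,8] [9,11] [10,10] [16] [14].

9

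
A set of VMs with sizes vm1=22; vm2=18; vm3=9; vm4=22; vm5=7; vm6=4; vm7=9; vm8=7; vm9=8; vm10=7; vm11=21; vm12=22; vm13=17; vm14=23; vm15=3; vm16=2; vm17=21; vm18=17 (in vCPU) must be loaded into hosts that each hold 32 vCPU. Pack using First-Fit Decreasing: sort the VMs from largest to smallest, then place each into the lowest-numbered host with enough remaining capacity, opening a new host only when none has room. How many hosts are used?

9 hosts

Sorted descending: 23, 22, 22, 22, 21, 21, 18, 17, 17, 9, 9, 8, 7, 7, 7, 4, 3, 2.
23 vCPU → host 1 (remaining 9 vCPU)
22 vCPU → host 2 (remaining 10 vCPU)
22 vCPU → host 3 (remaining 10 vCPU)
22 vCPU → host 4 (remaining 10 vCPU)
21 vCPU → host 5 (remaining 11 vCPU)
21 vCPU → host 6 (remaining 11 vCPU)
18 vCPU → host 7 (remaining 14 vCPU)
17 vCPU → host 8 (remaining 15 vCPU)
17 vCPU → host 9 (remaining 15 vCPU)
9 vCPU → host 1 (remaining 0 vCPU)
9 vCPU → host 2 (remaining 1 vCPU)
8 vCPU → host 3 (remaining 2 vCPU)
7 vCPU → host 4 (remaining 3 vCPU)
7 vCPU → host 5 (remaining 4 vCPU)
7 vCPU → host 6 (remaining 4 vCPU)
4 vCPU → host 5 (remaining 0 vCPU)
3 vCPU → host 4 (remaining 0 vCPU)
2 vCPU → host 3 (remaining 0 vCPU)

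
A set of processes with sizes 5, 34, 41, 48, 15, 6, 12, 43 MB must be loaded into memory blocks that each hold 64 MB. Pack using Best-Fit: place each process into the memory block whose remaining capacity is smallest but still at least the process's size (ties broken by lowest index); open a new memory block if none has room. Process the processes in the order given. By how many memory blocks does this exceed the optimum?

0

Best-Fit: [5,34] [41,6,12] [48,15] [43] → 4 memory blocks.
Total size 204 MB; any packing needs at least ⌈204/64⌉ = 4 memory blocks.
So 4 is already optimal.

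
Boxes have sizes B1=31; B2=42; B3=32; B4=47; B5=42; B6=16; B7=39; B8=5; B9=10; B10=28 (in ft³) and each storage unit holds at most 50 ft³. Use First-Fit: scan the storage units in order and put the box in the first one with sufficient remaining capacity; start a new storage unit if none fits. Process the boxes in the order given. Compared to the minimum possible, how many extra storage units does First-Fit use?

First-Fit: [31,16] [42,5] [32,10] [47] [42] [39] [28] → 7 storage units.
7 boxes exceed 25 ft³ (half the capacity), and no two of those can share a storage unit, so at least 7 storage units are needed.
So 7 is already optimal.

0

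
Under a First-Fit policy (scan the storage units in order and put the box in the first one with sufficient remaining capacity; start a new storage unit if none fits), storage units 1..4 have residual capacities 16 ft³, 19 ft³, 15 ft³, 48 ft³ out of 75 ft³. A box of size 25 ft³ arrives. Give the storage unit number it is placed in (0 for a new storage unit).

4

Storage units with room: storage unit 4 (48 ft³).
The first with room is storage unit 4.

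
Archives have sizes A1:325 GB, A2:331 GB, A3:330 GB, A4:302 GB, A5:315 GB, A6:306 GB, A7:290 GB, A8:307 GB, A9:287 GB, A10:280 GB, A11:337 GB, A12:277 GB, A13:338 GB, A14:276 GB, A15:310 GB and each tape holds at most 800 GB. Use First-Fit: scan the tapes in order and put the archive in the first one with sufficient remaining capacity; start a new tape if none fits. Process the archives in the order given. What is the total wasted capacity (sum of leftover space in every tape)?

tape 1: place A1 (325 GB), 475 GB left
tape 1: place A2 (331 GB), 144 GB left
tape 2: place A3 (330 GB), 470 GB left
tape 2: place A4 (302 GB), 168 GB left
tape 3: place A5 (315 GB), 485 GB left
tape 3: place A6 (306 GB), 179 GB left
tape 4: place A7 (290 GB), 510 GB left
tape 4: place A8 (307 GB), 203 GB left
tape 5: place A9 (287 GB), 513 GB left
tape 5: place A10 (280 GB), 233 GB left
tape 6: place A11 (337 GB), 463 GB left
tape 6: place A12 (277 GB), 186 GB left
tape 7: place A13 (338 GB), 462 GB left
tape 7: place A14 (276 GB), 186 GB left
tape 8: place A15 (310 GB), 490 GB left
8 tapes × 800 GB = 6400 GB; used 4611 GB; unused 1789 GB.

1789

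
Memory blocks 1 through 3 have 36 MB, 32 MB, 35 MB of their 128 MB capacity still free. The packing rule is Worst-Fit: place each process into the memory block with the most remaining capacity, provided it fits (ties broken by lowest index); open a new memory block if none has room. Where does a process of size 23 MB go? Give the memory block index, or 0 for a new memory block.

1

Memory blocks with room: memory block 1 (36 MB), memory block 2 (32 MB), memory block 3 (35 MB).
Most room is memory block 1 with 36 MB free.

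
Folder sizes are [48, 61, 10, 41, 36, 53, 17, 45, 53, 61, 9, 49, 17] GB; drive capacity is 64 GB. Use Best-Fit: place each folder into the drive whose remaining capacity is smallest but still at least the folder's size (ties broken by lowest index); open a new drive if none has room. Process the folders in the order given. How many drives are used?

9 drives

drive 1: place 48 GB, 16 GB left
drive 2: place 61 GB, 3 GB left
drive 1: place 10 GB, 6 GB left
drive 3: place 41 GB, 23 GB left
drive 4: place 36 GB, 28 GB left
drive 5: place 53 GB, 11 GB left
drive 3: place 17 GB, 6 GB left
drive 6: place 45 GB, 19 GB left
drive 7: place 53 GB, 11 GB left
drive 8: place 61 GB, 3 GB left
drive 5: place 9 GB, 2 GB left
drive 9: place 49 GB, 15 GB left
drive 6: place 17 GB, 2 GB left
Final drives: [48,10] [61] [41,17] [36] [53,9] [45,17] [53] [61] [49].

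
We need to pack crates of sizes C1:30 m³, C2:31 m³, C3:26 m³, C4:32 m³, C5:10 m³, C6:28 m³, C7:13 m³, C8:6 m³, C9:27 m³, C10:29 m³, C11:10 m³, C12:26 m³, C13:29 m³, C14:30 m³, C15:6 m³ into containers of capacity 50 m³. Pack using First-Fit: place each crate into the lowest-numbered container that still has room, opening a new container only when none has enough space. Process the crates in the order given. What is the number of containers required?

Put C1 (30 m³) in container 1; 20 m³ remain.
Put C2 (31 m³) in container 2; 19 m³ remain.
Put C3 (26 m³) in container 3; 24 m³ remain.
Put C4 (32 m³) in container 4; 18 m³ remain.
Put C5 (10 m³) in container 1; 10 m³ remain.
Put C6 (28 m³) in container 5; 22 m³ remain.
Put C7 (13 m³) in container 2; 6 m³ remain.
Put C8 (6 m³) in container 1; 4 m³ remain.
Put C9 (27 m³) in container 6; 23 m³ remain.
Put C10 (29 m³) in container 7; 21 m³ remain.
Put C11 (10 m³) in container 3; 14 m³ remain.
Put C12 (26 m³) in container 8; 24 m³ remain.
Put C13 (29 m³) in container 9; 21 m³ remain.
Put C14 (30 m³) in container 10; 20 m³ remain.
Put C15 (6 m³) in container 2; 0 m³ remain.

10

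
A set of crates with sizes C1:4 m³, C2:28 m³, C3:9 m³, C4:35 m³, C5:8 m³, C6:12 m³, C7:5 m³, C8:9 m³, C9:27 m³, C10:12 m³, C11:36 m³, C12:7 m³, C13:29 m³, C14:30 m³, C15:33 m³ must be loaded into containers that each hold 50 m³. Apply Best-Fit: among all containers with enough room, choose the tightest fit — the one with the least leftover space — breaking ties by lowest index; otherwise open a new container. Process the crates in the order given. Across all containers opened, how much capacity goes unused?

Put C1 (4 m³) in container 1; 46 m³ remain.
Put C2 (28 m³) in container 1; 18 m³ remain.
Put C3 (9 m³) in container 1; 9 m³ remain.
Put C4 (35 m³) in container 2; 15 m³ remain.
Put C5 (8 m³) in container 1; 1 m³ remain.
Put C6 (12 m³) in container 2; 3 m³ remain.
Put C7 (5 m³) in container 3; 45 m³ remain.
Put C8 (9 m³) in container 3; 36 m³ remain.
Put C9 (27 m³) in container 3; 9 m³ remain.
Put C10 (12 m³) in container 4; 38 m³ remain.
Put C11 (36 m³) in container 4; 2 m³ remain.
Put C12 (7 m³) in container 3; 2 m³ remain.
Put C13 (29 m³) in container 5; 21 m³ remain.
Put C14 (30 m³) in container 6; 20 m³ remain.
Put C15 (33 m³) in container 7; 17 m³ remain.
7 containers × 50 m³ = 350 m³; used 284 m³; unused 66 m³.

66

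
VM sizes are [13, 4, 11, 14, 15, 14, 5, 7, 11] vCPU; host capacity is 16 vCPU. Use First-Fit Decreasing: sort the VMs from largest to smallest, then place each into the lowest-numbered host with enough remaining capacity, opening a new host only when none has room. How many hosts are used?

Sorted descending: 15, 14, 14, 13, 11, 11, 7, 5, 4.
15 vCPU → host 1 (remaining 1 vCPU)
14 vCPU → host 2 (remaining 2 vCPU)
14 vCPU → host 3 (remaining 2 vCPU)
13 vCPU → host 4 (remaining 3 vCPU)
11 vCPU → host 5 (remaining 5 vCPU)
11 vCPU → host 6 (remaining 5 vCPU)
7 vCPU → host 7 (remaining 9 vCPU)
5 vCPU → host 5 (remaining 0 vCPU)
4 vCPU → host 6 (remaining 1 vCPU)
Final hosts: [15] [14] [14] [13] [11,5] [11,4] [7].

7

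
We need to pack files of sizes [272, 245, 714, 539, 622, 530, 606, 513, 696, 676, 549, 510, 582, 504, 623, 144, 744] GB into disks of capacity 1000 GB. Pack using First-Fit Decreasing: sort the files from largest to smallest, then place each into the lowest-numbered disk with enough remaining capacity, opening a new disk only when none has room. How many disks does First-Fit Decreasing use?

Sorted descending: 744, 714, 696, 676, 623, 622, 606, 582, 549, 539, 530, 513, 510, 504, 272, 245, 144.
Put 744 GB in disk 1; 256 GB remain.
Put 714 GB in disk 2; 286 GB remain.
Put 696 GB in disk 3; 304 GB remain.
Put 676 GB in disk 4; 324 GB remain.
Put 623 GB in disk 5; 377 GB remain.
Put 622 GB in disk 6; 378 GB remain.
Put 606 GB in disk 7; 394 GB remain.
Put 582 GB in disk 8; 418 GB remain.
Put 549 GB in disk 9; 451 GB remain.
Put 539 GB in disk 10; 461 GB remain.
Put 530 GB in disk 11; 470 GB remain.
Put 513 GB in disk 12; 487 GB remain.
Put 510 GB in disk 13; 490 GB remain.
Put 504 GB in disk 14; 496 GB remain.
Put 272 GB in disk 2; 14 GB remain.
Put 245 GB in disk 1; 11 GB remain.
Put 144 GB in disk 3; 160 GB remain.

14 disks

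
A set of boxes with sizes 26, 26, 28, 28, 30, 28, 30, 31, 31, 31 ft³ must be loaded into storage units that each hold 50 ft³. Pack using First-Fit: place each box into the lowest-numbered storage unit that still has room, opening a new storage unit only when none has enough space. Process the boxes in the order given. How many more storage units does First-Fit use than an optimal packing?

0

First-Fit: [26] [26] [28] [28] [30] [28] [30] [31] [31] [31] → 10 storage units.
10 boxes exceed 25 ft³ (half the capacity), and no two of those can share a storage unit, so at least 10 storage units are needed.
So 10 is already optimal.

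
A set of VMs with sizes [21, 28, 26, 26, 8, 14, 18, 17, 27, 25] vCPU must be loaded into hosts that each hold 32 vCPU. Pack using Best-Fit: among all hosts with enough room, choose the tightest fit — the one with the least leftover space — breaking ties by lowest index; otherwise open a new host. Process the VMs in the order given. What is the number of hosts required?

8

Put 21 vCPU in host 1; 11 vCPU remain.
Put 28 vCPU in host 2; 4 vCPU remain.
Put 26 vCPU in host 3; 6 vCPU remain.
Put 26 vCPU in host 4; 6 vCPU remain.
Put 8 vCPU in host 1; 3 vCPU remain.
Put 14 vCPU in host 5; 18 vCPU remain.
Put 18 vCPU in host 5; 0 vCPU remain.
Put 17 vCPU in host 6; 15 vCPU remain.
Put 27 vCPU in host 7; 5 vCPU remain.
Put 25 vCPU in host 8; 7 vCPU remain.
Final hosts: [21,8] [28] [26] [26] [14,18] [17] [27] [25].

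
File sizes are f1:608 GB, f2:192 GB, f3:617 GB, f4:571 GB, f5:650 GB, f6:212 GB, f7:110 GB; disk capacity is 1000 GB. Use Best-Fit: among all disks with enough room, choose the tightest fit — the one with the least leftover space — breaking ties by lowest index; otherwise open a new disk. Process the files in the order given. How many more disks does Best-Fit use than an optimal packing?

0

Best-Fit: [608,192] [617] [571] [650,212,110] → 4 disks.
4 files exceed 500 GB (half the capacity), and no two of those can share a disk, so at least 4 disks are needed.
So 4 is already optimal.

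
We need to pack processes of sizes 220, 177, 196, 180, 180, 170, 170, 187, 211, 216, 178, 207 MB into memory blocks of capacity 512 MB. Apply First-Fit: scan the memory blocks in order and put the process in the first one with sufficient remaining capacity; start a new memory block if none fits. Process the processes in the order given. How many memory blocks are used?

Put 220 MB in memory block 1; 292 MB remain.
Put 177 MB in memory block 1; 115 MB remain.
Put 196 MB in memory block 2; 316 MB remain.
Put 180 MB in memory block 2; 136 MB remain.
Put 180 MB in memory block 3; 332 MB remain.
Put 170 MB in memory block 3; 162 MB remain.
Put 170 MB in memory block 4; 342 MB remain.
Put 187 MB in memory block 4; 155 MB remain.
Put 211 MB in memory block 5; 301 MB remain.
Put 216 MB in memory block 5; 85 MB remain.
Put 178 MB in memory block 6; 334 MB remain.
Put 207 MB in memory block 6; 127 MB remain.
Final memory blocks: [220,177] [196,180] [180,170] [170,187] [211,216] [178,207].

6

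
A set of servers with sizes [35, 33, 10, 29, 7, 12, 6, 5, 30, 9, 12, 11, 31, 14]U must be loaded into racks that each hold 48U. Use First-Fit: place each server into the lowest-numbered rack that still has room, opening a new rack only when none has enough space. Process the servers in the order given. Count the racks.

6 racks

Put 35U in rack 1; 13U remain.
Put 33U in rack 2; 15U remain.
Put 10U in rack 1; 3U remain.
Put 29U in rack 3; 19U remain.
Put 7U in rack 2; 8U remain.
Put 12U in rack 3; 7U remain.
Put 6U in rack 2; 2U remain.
Put 5U in rack 3; 2U remain.
Put 30U in rack 4; 18U remain.
Put 9U in rack 4; 9U remain.
Put 12U in rack 5; 36U remain.
Put 11U in rack 5; 25U remain.
Put 31U in rack 6; 17U remain.
Put 14U in rack 5; 11U remain.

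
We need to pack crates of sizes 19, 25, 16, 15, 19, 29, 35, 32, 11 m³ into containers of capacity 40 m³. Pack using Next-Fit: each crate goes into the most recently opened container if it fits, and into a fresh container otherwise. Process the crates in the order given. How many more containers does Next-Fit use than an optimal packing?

2

Next-Fit: [19] [25] [16,15] [19] [29] [35] [32] [11] → 8 containers.
Total size 201 m³; any packing needs at least ⌈201/40⌉ = 6 containers.
An optimal packing achieves that bound: [35] [32] [29,11] [25,15] [19,19] [16] → 6 containers.
Excess: 8 − 6 = 2.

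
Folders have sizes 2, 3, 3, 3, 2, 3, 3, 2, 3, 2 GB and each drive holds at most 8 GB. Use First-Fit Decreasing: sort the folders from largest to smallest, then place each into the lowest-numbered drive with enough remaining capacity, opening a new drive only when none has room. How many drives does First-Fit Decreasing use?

4 drives

Sorted descending: 3, 3, 3, 3, 3, 3, 2, 2, 2, 2.
3 GB → drive 1 (remaining 5 GB)
3 GB → drive 1 (remaining 2 GB)
3 GB → drive 2 (remaining 5 GB)
3 GB → drive 2 (remaining 2 GB)
3 GB → drive 3 (remaining 5 GB)
3 GB → drive 3 (remaining 2 GB)
2 GB → drive 1 (remaining 0 GB)
2 GB → drive 2 (remaining 0 GB)
2 GB → drive 3 (remaining 0 GB)
2 GB → drive 4 (remaining 6 GB)
Final drives: [3,3,2] [3,3,2] [3,3,2] [2].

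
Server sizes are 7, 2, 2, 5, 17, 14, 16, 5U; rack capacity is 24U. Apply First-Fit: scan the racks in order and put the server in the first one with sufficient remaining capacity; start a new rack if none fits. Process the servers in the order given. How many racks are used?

4

7U → rack 1 (remaining 17U)
2U → rack 1 (remaining 15U)
2U → rack 1 (remaining 13U)
5U → rack 1 (remaining 8U)
17U → rack 2 (remaining 7U)
14U → rack 3 (remaining 10U)
16U → rack 4 (remaining 8U)
5U → rack 1 (remaining 3U)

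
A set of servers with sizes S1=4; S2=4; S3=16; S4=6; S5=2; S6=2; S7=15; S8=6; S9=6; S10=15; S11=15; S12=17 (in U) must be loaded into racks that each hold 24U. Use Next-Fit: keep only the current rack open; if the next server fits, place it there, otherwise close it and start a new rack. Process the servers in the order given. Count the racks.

6 racks

S1 (4U) → rack 1 (remaining 20U)
S2 (4U) → rack 1 (remaining 16U)
S3 (16U) → rack 1 (remaining 0U)
S4 (6U) → rack 2 (remaining 18U)
S5 (2U) → rack 2 (remaining 16U)
S6 (2U) → rack 2 (remaining 14U)
S7 (15U) → rack 3 (remaining 9U)
S8 (6U) → rack 3 (remaining 3U)
S9 (6U) → rack 4 (remaining 18U)
S10 (15U) → rack 4 (remaining 3U)
S11 (15U) → rack 5 (remaining 9U)
S12 (17U) → rack 6 (remaining 7U)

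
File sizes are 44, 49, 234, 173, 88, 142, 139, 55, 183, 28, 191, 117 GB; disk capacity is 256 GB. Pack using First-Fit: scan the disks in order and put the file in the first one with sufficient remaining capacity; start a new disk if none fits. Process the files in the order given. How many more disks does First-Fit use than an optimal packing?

First-Fit: [44,49,88,55] [234] [173,28] [142] [139,117] [183] [191] → 7 disks.
Total size 1443 GB; any packing needs at least ⌈1443/256⌉ = 6 disks.
An optimal packing achieves that bound: [234] [191,55] [183,49] [173,44,28] [142,88] [139,117] → 6 disks.
Excess: 7 − 6 = 1.

1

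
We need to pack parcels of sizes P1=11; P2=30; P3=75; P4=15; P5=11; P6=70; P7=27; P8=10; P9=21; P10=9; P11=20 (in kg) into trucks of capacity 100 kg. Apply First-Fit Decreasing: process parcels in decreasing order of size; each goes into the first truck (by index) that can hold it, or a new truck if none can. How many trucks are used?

4

Sorted descending: 75, 70, 30, 27, 21, 20, 15, 11, 11, 10, 9.
truck 1: place 75 kg, 25 kg left
truck 2: place 70 kg, 30 kg left
truck 2: place 30 kg, 0 kg left
truck 3: place 27 kg, 73 kg left
truck 1: place 21 kg, 4 kg left
truck 3: place 20 kg, 53 kg left
truck 3: place 15 kg, 38 kg left
truck 3: place 11 kg, 27 kg left
truck 3: place 11 kg, 16 kg left
truck 3: place 10 kg, 6 kg left
truck 4: place 9 kg, 91 kg left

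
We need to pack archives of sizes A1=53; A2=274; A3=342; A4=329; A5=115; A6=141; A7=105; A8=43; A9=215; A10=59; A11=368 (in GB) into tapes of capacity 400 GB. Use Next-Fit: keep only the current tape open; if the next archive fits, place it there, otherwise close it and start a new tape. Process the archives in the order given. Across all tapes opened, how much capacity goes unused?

356

Put A1 (53 GB) in tape 1; 347 GB remain.
Put A2 (274 GB) in tape 1; 73 GB remain.
Put A3 (342 GB) in tape 2; 58 GB remain.
Put A4 (329 GB) in tape 3; 71 GB remain.
Put A5 (115 GB) in tape 4; 285 GB remain.
Put A6 (141 GB) in tape 4; 144 GB remain.
Put A7 (105 GB) in tape 4; 39 GB remain.
Put A8 (43 GB) in tape 5; 357 GB remain.
Put A9 (215 GB) in tape 5; 142 GB remain.
Put A10 (59 GB) in tape 5; 83 GB remain.
Put A11 (368 GB) in tape 6; 32 GB remain.
6 tapes × 400 GB = 2400 GB; used 2044 GB; unused 356 GB.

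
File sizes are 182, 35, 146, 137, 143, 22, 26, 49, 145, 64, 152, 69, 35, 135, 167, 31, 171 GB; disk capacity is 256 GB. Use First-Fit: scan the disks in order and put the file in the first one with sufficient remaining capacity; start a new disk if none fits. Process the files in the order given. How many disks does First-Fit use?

182 GB → disk 1 (remaining 74 GB)
35 GB → disk 1 (remaining 39 GB)
146 GB → disk 2 (remaining 110 GB)
137 GB → disk 3 (remaining 119 GB)
143 GB → disk 4 (remaining 113 GB)
22 GB → disk 1 (remaining 17 GB)
26 GB → disk 2 (remaining 84 GB)
49 GB → disk 2 (remaining 35 GB)
145 GB → disk 5 (remaining 111 GB)
64 GB → disk 3 (remaining 55 GB)
152 GB → disk 6 (remaining 104 GB)
69 GB → disk 4 (remaining 44 GB)
35 GB → disk 2 (remaining 0 GB)
135 GB → disk 7 (remaining 121 GB)
167 GB → disk 8 (remaining 89 GB)
31 GB → disk 3 (remaining 24 GB)
171 GB → disk 9 (remaining 85 GB)
Final disks: [182,35,22] [146,26,49,35] [137,64,31] [143,69] [145] [152] [135] [167] [171].

9 disks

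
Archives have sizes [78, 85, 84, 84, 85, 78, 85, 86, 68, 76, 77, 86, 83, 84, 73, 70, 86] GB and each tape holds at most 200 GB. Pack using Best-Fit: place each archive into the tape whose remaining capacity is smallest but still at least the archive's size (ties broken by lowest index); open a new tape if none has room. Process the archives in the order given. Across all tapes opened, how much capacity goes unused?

432

78 GB → tape 1 (remaining 122 GB)
85 GB → tape 1 (remaining 37 GB)
84 GB → tape 2 (remaining 116 GB)
84 GB → tape 2 (remaining 32 GB)
85 GB → tape 3 (remaining 115 GB)
78 GB → tape 3 (remaining 37 GB)
85 GB → tape 4 (remaining 115 GB)
86 GB → tape 4 (remaining 29 GB)
68 GB → tape 5 (remaining 132 GB)
76 GB → tape 5 (remaining 56 GB)
77 GB → tape 6 (remaining 123 GB)
86 GB → tape 6 (remaining 37 GB)
83 GB → tape 7 (remaining 117 GB)
84 GB → tape 7 (remaining 33 GB)
73 GB → tape 8 (remaining 127 GB)
70 GB → tape 8 (remaining 57 GB)
86 GB → tape 9 (remaining 114 GB)
9 tapes × 200 GB = 1800 GB; used 1368 GB; unused 432 GB.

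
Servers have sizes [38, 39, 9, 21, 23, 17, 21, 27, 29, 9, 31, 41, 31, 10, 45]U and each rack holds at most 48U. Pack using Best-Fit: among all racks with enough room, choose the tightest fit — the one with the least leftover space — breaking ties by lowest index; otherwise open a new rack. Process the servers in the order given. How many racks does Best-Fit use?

10

rack 1: place 38U, 10U left
rack 2: place 39U, 9U left
rack 2: place 9U, 0U left
rack 3: place 21U, 27U left
rack 3: place 23U, 4U left
rack 4: place 17U, 31U left
rack 4: place 21U, 10U left
rack 5: place 27U, 21U left
rack 6: place 29U, 19U left
rack 1: place 9U, 1U left
rack 7: place 31U, 17U left
rack 8: place 41U, 7U left
rack 9: place 31U, 17U left
rack 4: place 10U, 0U left
rack 10: place 45U, 3U left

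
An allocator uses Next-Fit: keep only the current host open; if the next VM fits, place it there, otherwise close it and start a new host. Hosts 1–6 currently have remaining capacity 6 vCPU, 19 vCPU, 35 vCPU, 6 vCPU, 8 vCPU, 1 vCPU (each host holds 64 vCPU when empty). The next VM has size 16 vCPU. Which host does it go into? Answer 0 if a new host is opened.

0

Next-Fit only looks at host 6, which has 1 vCPU free.
16 vCPU does not fit, so a new host is opened.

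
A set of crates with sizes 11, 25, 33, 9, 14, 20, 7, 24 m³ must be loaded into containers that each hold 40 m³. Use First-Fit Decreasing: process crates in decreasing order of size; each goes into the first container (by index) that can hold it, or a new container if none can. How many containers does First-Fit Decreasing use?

4

Sorted descending: 33, 25, 24, 20, 14, 11, 9, 7.
Put 33 m³ in container 1; 7 m³ remain.
Put 25 m³ in container 2; 15 m³ remain.
Put 24 m³ in container 3; 16 m³ remain.
Put 20 m³ in container 4; 20 m³ remain.
Put 14 m³ in container 2; 1 m³ remain.
Put 11 m³ in container 3; 5 m³ remain.
Put 9 m³ in container 4; 11 m³ remain.
Put 7 m³ in container 1; 0 m³ remain.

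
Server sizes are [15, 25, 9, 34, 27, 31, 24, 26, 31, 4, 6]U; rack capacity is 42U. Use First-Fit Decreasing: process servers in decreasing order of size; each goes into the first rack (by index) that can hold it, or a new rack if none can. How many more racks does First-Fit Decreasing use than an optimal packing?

0

First-Fit Decreasing: [34,6] [31,9] [31,4] [27,15] [26] [25] [24] → 7 racks.
7 servers exceed 21U (half the capacity), and no two of those can share a rack, so at least 7 racks are needed.
So 7 is already optimal.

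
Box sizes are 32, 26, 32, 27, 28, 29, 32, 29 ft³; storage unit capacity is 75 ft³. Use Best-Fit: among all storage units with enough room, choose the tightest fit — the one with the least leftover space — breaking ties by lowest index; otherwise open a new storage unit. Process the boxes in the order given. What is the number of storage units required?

32 ft³ → storage unit 1 (remaining 43 ft³)
26 ft³ → storage unit 1 (remaining 17 ft³)
32 ft³ → storage unit 2 (remaining 43 ft³)
27 ft³ → storage unit 2 (remaining 16 ft³)
28 ft³ → storage unit 3 (remaining 47 ft³)
29 ft³ → storage unit 3 (remaining 18 ft³)
32 ft³ → storage unit 4 (remaining 43 ft³)
29 ft³ → storage unit 4 (remaining 14 ft³)
Final storage units: [32,26] [32,27] [28,29] [32,29].

4 storage units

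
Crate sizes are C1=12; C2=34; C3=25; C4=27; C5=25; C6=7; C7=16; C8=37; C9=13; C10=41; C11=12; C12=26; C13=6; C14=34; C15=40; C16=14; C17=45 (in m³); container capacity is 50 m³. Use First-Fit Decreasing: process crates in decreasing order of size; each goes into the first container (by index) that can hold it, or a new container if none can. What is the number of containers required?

Sorted descending: 45, 41, 40, 37, 34, 34, 27, 26, 25, 25, 16, 14, 13, 12, 12, 7, 6.
45 m³ → container 1 (remaining 5 m³)
41 m³ → container 2 (remaining 9 m³)
40 m³ → container 3 (remaining 10 m³)
37 m³ → container 4 (remaining 13 m³)
34 m³ → container 5 (remaining 16 m³)
34 m³ → container 6 (remaining 16 m³)
27 m³ → container 7 (remaining 23 m³)
26 m³ → container 8 (remaining 24 m³)
25 m³ → container 9 (remaining 25 m³)
25 m³ → container 9 (remaining 0 m³)
16 m³ → container 5 (remaining 0 m³)
14 m³ → container 6 (remaining 2 m³)
13 m³ → container 4 (remaining 0 m³)
12 m³ → container 7 (remaining 11 m³)
12 m³ → container 8 (remaining 12 m³)
7 m³ → container 2 (remaining 2 m³)
6 m³ → container 3 (remaining 4 m³)

9 containers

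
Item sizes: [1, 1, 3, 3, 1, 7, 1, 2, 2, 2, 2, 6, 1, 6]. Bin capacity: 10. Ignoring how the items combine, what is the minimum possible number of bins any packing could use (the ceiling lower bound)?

Total size = 1 + 1 + 3 + 3 + 1 + 7 + 1 + 2 + 2 + 2 + 2 + 6 + 1 + 6 = 38.
⌈38 / 10⌉ = 4.

4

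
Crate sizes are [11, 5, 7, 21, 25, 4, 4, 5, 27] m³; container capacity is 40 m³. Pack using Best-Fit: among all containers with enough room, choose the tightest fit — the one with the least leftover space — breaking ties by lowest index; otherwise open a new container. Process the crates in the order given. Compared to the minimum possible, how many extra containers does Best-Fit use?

1

Best-Fit: [11,5,7] [21] [25,4,4,5] [27] → 4 containers.
Total size 109 m³; any packing needs at least ⌈109/40⌉ = 3 containers.
An optimal packing achieves that bound: [27,11] [25,7,5] [21,5,4,4] → 3 containers.
Excess: 4 − 3 = 1.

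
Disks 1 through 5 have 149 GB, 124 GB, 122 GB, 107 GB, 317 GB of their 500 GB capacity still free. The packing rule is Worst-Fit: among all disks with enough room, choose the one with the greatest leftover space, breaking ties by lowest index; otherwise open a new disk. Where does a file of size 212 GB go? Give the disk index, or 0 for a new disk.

Disks with room: disk 5 (317 GB).
Most room is disk 5 with 317 GB free.

5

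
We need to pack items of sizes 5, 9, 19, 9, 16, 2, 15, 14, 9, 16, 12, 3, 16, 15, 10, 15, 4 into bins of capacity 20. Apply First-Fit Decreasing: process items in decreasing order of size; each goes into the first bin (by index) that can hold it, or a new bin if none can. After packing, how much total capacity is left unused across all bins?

31

Sorted descending: 19, 16, 16, 16, 15, 15, 15, 14, 12, 10, 9, 9, 9, 5, 4, 3, 2.
bin 1: place 19, 1 left
bin 2: place 16, 4 left
bin 3: place 16, 4 left
bin 4: place 16, 4 left
bin 5: place 15, 5 left
bin 6: place 15, 5 left
bin 7: place 15, 5 left
bin 8: place 14, 6 left
bin 9: place 12, 8 left
bin 10: place 10, 10 left
bin 10: place 9, 1 left
bin 11: place 9, 11 left
bin 11: place 9, 2 left
bin 5: place 5, 0 left
bin 2: place 4, 0 left
bin 3: place 3, 1 left
bin 4: place 2, 2 left
11 bins × 20 = 220; used 189; unused 31.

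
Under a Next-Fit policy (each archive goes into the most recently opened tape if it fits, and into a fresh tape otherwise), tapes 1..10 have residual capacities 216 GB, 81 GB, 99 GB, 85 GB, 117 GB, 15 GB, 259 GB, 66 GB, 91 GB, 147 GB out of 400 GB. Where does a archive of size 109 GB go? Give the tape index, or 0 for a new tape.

10

Next-Fit only looks at tape 10, which has 147 GB free.
109 GB fits there.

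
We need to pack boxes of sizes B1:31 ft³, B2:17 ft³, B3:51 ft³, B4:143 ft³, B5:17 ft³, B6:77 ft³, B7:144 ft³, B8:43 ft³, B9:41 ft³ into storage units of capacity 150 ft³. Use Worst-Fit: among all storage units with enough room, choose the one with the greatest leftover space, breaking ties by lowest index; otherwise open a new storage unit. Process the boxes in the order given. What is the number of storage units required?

B1 (31 ft³) → storage unit 1 (remaining 119 ft³)
B2 (17 ft³) → storage unit 1 (remaining 102 ft³)
B3 (51 ft³) → storage unit 1 (remaining 51 ft³)
B4 (143 ft³) → storage unit 2 (remaining 7 ft³)
B5 (17 ft³) → storage unit 1 (remaining 34 ft³)
B6 (77 ft³) → storage unit 3 (remaining 73 ft³)
B7 (144 ft³) → storage unit 4 (remaining 6 ft³)
B8 (43 ft³) → storage unit 3 (remaining 30 ft³)
B9 (41 ft³) → storage unit 5 (remaining 109 ft³)
Final storage units: [31,17,51,17] [143] [77,43] [144] [41].

5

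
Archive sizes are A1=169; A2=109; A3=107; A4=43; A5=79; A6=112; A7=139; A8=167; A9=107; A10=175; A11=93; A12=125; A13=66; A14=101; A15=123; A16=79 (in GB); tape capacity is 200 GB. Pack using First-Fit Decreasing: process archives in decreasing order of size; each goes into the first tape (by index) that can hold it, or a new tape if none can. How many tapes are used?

11 tapes

Sorted descending: 175, 169, 167, 139, 125, 123, 112, 109, 107, 107, 101, 93, 79, 79, 66, 43.
175 GB → tape 1 (remaining 25 GB)
169 GB → tape 2 (remaining 31 GB)
167 GB → tape 3 (remaining 33 GB)
139 GB → tape 4 (remaining 61 GB)
125 GB → tape 5 (remaining 75 GB)
123 GB → tape 6 (remaining 77 GB)
112 GB → tape 7 (remaining 88 GB)
109 GB → tape 8 (remaining 91 GB)
107 GB → tape 9 (remaining 93 GB)
107 GB → tape 10 (remaining 93 GB)
101 GB → tape 11 (remaining 99 GB)
93 GB → tape 9 (remaining 0 GB)
79 GB → tape 7 (remaining 9 GB)
79 GB → tape 8 (remaining 12 GB)
66 GB → tape 5 (remaining 9 GB)
43 GB → tape 4 (remaining 18 GB)
Final tapes: [175] [169] [167] [139,43] [125,66] [123] [112,79] [109,79] [107,93] [107] [101].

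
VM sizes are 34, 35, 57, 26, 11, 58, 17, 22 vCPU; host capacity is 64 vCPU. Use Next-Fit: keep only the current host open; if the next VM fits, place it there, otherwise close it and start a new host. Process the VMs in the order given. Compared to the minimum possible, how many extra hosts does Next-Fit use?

1

Next-Fit: [34] [35] [57] [26,11] [58] [17,22] → 6 hosts.
Total size 260 vCPU; any packing needs at least ⌈260/64⌉ = 5 hosts.
An optimal packing achieves that bound: [58] [57] [35,26] [34,22] [17,11] → 5 hosts.
Excess: 6 − 5 = 1.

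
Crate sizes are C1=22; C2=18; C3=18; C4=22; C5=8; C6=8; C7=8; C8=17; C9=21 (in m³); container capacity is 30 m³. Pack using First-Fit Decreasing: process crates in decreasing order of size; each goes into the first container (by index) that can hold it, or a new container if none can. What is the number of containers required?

6

Sorted descending: 22, 22, 21, 18, 18, 17, 8, 8, 8.
container 1: place 22 m³, 8 m³ left
container 2: place 22 m³, 8 m³ left
container 3: place 21 m³, 9 m³ left
container 4: place 18 m³, 12 m³ left
container 5: place 18 m³, 12 m³ left
container 6: place 17 m³, 13 m³ left
container 1: place 8 m³, 0 m³ left
container 2: place 8 m³, 0 m³ left
container 3: place 8 m³, 1 m³ left
Final containers: [22,8] [22,8] [21,8] [18] [18] [17].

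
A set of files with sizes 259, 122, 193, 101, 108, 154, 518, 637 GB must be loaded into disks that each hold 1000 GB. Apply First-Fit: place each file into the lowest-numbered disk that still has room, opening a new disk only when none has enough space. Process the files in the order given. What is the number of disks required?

3

259 GB → disk 1 (remaining 741 GB)
122 GB → disk 1 (remaining 619 GB)
193 GB → disk 1 (remaining 426 GB)
101 GB → disk 1 (remaining 325 GB)
108 GB → disk 1 (remaining 217 GB)
154 GB → disk 1 (remaining 63 GB)
518 GB → disk 2 (remaining 482 GB)
637 GB → disk 3 (remaining 363 GB)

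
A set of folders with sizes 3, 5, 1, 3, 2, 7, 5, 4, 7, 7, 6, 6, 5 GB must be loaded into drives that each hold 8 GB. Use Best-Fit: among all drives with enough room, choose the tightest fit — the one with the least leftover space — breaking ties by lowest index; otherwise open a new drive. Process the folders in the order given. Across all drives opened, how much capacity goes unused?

drive 1: place 3 GB, 5 GB left
drive 1: place 5 GB, 0 GB left
drive 2: place 1 GB, 7 GB left
drive 2: place 3 GB, 4 GB left
drive 2: place 2 GB, 2 GB left
drive 3: place 7 GB, 1 GB left
drive 4: place 5 GB, 3 GB left
drive 5: place 4 GB, 4 GB left
drive 6: place 7 GB, 1 GB left
drive 7: place 7 GB, 1 GB left
drive 8: place 6 GB, 2 GB left
drive 9: place 6 GB, 2 GB left
drive 10: place 5 GB, 3 GB left
10 drives × 8 GB = 80 GB; used 61 GB; unused 19 GB.

19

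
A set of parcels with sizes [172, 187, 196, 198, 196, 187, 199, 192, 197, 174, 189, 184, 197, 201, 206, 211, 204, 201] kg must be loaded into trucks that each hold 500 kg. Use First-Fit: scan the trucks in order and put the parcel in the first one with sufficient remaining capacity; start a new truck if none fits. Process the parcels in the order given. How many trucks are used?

9

172 kg → truck 1 (remaining 328 kg)
187 kg → truck 1 (remaining 141 kg)
196 kg → truck 2 (remaining 304 kg)
198 kg → truck 2 (remaining 106 kg)
196 kg → truck 3 (remaining 304 kg)
187 kg → truck 3 (remaining 117 kg)
199 kg → truck 4 (remaining 301 kg)
192 kg → truck 4 (remaining 109 kg)
197 kg → truck 5 (remaining 303 kg)
174 kg → truck 5 (remaining 129 kg)
189 kg → truck 6 (remaining 311 kg)
184 kg → truck 6 (remaining 127 kg)
197 kg → truck 7 (remaining 303 kg)
201 kg → truck 7 (remaining 102 kg)
206 kg → truck 8 (remaining 294 kg)
211 kg → truck 8 (remaining 83 kg)
204 kg → truck 9 (remaining 296 kg)
201 kg → truck 9 (remaining 95 kg)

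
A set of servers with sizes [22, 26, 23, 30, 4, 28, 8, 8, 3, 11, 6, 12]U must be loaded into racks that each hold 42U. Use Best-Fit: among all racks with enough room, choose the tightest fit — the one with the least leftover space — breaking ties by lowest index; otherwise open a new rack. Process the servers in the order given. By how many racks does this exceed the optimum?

0

Best-Fit: [22] [26,11] [23,6,12] [30,4,8] [28,8,3] → 5 racks.
Total size 181U; any packing needs at least ⌈181/42⌉ = 5 racks.
So 5 is already optimal.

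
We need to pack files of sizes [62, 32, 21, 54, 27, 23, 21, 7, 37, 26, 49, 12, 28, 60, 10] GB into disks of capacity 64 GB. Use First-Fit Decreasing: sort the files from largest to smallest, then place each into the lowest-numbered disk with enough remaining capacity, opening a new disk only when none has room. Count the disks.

8 disks

Sorted descending: 62, 60, 54, 49, 37, 32, 28, 27, 26, 23, 21, 21, 12, 10, 7.
Put 62 GB in disk 1; 2 GB remain.
Put 60 GB in disk 2; 4 GB remain.
Put 54 GB in disk 3; 10 GB remain.
Put 49 GB in disk 4; 15 GB remain.
Put 37 GB in disk 5; 27 GB remain.
Put 32 GB in disk 6; 32 GB remain.
Put 28 GB in disk 6; 4 GB remain.
Put 27 GB in disk 5; 0 GB remain.
Put 26 GB in disk 7; 38 GB remain.
Put 23 GB in disk 7; 15 GB remain.
Put 21 GB in disk 8; 43 GB remain.
Put 21 GB in disk 8; 22 GB remain.
Put 12 GB in disk 4; 3 GB remain.
Put 10 GB in disk 3; 0 GB remain.
Put 7 GB in disk 7; 8 GB remain.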